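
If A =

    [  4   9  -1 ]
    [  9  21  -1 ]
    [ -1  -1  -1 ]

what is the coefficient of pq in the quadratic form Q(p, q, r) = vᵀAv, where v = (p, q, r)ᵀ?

18

The coefficient of pq is A[1,2] + A[2,1] = 2·9 = 18.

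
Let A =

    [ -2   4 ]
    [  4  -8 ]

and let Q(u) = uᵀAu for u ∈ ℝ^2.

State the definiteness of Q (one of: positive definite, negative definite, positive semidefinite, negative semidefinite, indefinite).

Applying the same elementary operations to the rows and columns of A produces a congruent diagonal matrix with entries -2, 0.
That gives 1 negative, 1 zero pivots.
Hence Q is negative semidefinite.

negative semidefinite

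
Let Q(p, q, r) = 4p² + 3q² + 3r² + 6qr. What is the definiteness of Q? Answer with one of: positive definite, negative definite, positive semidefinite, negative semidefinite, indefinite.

Write A = [[4, 0, 0], [0, 3, 3], [0, 3, 3]].
Symmetric row and column elimination reduces A to a congruent diagonal form with pivots 4, 3, 0.
So there are 2 positive, 1 zero pivots.
Hence Q is positive semidefinite.

positive semidefinite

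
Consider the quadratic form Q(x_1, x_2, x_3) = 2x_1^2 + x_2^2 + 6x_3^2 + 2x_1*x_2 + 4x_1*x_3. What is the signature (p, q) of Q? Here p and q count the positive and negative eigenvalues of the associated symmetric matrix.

(3, 0)

The symmetric matrix is A = [[2, 1, 2], [1, 1, 0], [2, 0, 6]].
Applying the same elementary operations to the rows and columns of A produces a congruent diagonal matrix with entries 2, 1/2, 2.
That gives 3 positive pivots.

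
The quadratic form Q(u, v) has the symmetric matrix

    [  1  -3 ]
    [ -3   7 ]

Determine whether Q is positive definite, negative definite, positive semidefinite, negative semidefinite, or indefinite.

indefinite

For the 2×2 matrix [[1, -3], [-3, 7]]: det = 1·7 − (-3)² = -2, trace = 8.
det < 0 so the eigenvalues have opposite signs; the form is indefinite.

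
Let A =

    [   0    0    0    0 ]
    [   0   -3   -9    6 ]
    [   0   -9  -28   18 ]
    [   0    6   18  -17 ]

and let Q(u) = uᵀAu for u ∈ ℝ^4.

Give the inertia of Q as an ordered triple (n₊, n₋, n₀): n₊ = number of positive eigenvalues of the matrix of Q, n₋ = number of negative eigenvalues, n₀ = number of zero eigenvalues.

(0, 3, 1)

Congruent diagonalization of A (simultaneous row and column reduction) yields pivots 0, -3, -1, -5.
So there are 3 negative, 1 zero pivots.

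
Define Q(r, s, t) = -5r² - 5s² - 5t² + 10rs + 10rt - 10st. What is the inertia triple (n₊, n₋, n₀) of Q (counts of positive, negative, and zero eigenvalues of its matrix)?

The associated matrix is A = [[-5, 5, 5], [5, -5, -5], [5, -5, -5]].
Symmetric row and column elimination reduces A to a congruent diagonal form with pivots -5, 0, 0.
That gives 1 negative, 2 zero pivots.

(0, 1, 2)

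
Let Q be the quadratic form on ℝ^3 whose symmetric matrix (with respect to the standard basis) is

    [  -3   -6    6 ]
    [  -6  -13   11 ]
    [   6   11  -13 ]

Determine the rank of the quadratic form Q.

2

Applying the same elementary operations to the rows and columns of A produces a congruent diagonal matrix with entries -3, -1, 0.
So there are 2 negative, 1 zero pivots.
The rank is the number of nonzero pivots: 2.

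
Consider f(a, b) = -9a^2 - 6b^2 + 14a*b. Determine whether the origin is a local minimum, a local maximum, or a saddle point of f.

local maximum

The Hessian at the origin is H = [[-18, 14], [14, -12]].
det H = -18·-12 − (14)² = 20 > 0 and H[1,1] = -18 < 0, so H is negative definite.
Therefore the origin is a local maximum.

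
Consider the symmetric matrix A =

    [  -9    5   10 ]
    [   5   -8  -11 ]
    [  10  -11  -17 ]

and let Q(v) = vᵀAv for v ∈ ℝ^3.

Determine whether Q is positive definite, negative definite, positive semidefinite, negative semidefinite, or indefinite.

Leading principal minors: Δ_1 = -9, Δ_2 = 47, Δ_3 = -10.
The signs alternate starting with Δ_1 < 0, so by Sylvester's criterion Q is negative definite.

negative definite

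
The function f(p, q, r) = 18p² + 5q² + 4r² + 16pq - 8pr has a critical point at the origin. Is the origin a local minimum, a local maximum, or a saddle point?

The Hessian at the origin is H = [[36, 16, -8], [16, 10, 0], [-8, 0, 8]].
Applying the same elementary operations to the rows and columns of H produces a congruent diagonal matrix with entries 36, 26/9, 24/13.
Counting signs: 3 positive.
H is positive definite, so the origin is a strict local minimum.

local minimum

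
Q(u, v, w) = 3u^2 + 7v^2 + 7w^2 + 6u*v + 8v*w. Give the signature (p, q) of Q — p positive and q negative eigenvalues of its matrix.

(3, 0)

Write A = [[3, 3, 0], [3, 7, 4], [0, 4, 7]].
Row-reducing A symmetrically gives the diagonal entries 3, 4, 3.
That gives 3 positive pivots.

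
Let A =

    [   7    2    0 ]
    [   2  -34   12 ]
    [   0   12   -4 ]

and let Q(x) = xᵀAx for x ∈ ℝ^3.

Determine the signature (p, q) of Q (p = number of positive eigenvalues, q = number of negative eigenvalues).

Applying the same elementary operations to the rows and columns of A produces a congruent diagonal matrix with entries 7, -242/7, 20/121.
Counting signs: 2 positive, 1 negative.

(2, 1)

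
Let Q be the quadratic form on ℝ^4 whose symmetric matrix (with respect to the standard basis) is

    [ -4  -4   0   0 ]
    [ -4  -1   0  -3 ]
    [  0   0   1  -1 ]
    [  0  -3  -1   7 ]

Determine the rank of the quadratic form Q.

Row-reducing A symmetrically gives the diagonal entries -4, 3, 1, 3.
Counting signs: 3 positive, 1 negative.
The rank is the number of nonzero pivots: 4.

4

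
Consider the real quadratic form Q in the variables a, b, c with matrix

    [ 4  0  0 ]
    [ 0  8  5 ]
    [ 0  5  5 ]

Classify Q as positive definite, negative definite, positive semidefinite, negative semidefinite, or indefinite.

positive definite

Row-reducing A symmetrically gives the diagonal entries 4, 8, 15/8.
That gives 3 positive pivots.
Hence Q is positive definite.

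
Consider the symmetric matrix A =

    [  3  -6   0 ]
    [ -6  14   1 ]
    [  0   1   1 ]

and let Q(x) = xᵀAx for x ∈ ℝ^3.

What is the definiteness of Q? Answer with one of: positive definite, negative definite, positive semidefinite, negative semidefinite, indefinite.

positive definite

Applying the same elementary operations to the rows and columns of A produces a congruent diagonal matrix with entries 3, 2, 1/2.
So there are 3 positive pivots.
Hence Q is positive definite.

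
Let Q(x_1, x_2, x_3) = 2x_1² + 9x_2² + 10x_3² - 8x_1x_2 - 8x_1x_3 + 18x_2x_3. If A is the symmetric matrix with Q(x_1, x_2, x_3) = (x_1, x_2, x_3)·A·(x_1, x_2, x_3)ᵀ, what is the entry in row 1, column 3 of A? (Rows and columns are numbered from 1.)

-4

The coefficient of x_1·x_3 in Q is -8. For a symmetric A this equals A[1,3] + A[3,1] = 2·A[1,3].
So A[1,3] = -8/2 = -4.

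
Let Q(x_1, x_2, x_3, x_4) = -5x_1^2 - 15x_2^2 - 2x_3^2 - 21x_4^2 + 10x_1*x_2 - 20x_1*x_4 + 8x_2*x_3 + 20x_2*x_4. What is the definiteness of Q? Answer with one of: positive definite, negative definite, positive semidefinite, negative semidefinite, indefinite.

negative definite

The symmetric matrix of Q is A = [[-5, 5, 0, -10], [5, -15, 4, 10], [0, 4, -2, 0], [-10, 10, 0, -21]].
Leading principal minors: Δ_1 = -5, Δ_2 = 50, Δ_3 = -20, Δ_4 = 20.
The signs alternate starting with Δ_1 < 0, so by Sylvester's criterion Q is negative definite.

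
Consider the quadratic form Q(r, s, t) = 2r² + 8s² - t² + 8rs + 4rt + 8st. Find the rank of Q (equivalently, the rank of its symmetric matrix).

2

Write A = [[2, 4, 2], [4, 8, 4], [2, 4, -1]].
Applying the same elementary operations to the rows and columns of A produces a congruent diagonal matrix with entries 2, 0, -3.
Counting signs: 1 positive, 1 negative, 1 zero.
The rank is the number of nonzero pivots: 2.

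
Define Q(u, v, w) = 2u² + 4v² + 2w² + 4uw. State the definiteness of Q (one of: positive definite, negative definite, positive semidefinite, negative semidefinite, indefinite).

Write A = [[2, 0, 2], [0, 4, 0], [2, 0, 2]].
Row-reducing A symmetrically gives the diagonal entries 2, 4, 0.
That gives 2 positive, 1 zero pivots.
Hence Q is positive semidefinite.

positive semidefinite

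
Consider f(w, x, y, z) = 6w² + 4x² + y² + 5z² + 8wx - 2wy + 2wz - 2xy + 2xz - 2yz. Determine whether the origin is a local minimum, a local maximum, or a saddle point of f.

local minimum

The Hessian at the origin is H = [[12, 8, -2, 2], [8, 8, -2, 2], [-2, -2, 2, -2], [2, 2, -2, 10]].
Symmetric row and column elimination reduces H to a congruent diagonal form with pivots 12, 8/3, 3/2, 8.
That gives 4 positive pivots.
H is positive definite, so the origin is a strict local minimum.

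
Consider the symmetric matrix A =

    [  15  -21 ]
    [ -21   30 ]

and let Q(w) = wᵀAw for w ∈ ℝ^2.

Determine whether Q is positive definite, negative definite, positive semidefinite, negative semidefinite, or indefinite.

Row-reducing A symmetrically gives the diagonal entries 15, 3/5.
That gives 2 positive pivots.
Hence Q is positive definite.

positive definite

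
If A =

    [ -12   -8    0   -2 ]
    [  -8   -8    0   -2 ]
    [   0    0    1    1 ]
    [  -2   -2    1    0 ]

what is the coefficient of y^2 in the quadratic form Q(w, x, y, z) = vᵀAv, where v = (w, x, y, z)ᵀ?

1

The coefficient of y^2 is the diagonal entry A[3,3] = 1.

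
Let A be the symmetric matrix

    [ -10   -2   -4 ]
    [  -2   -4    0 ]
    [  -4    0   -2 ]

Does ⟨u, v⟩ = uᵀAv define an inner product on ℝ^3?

no

Leading principal minors: Δ_1 = -10, Δ_2 = 36, Δ_3 = -8.
The signs alternate starting with Δ_1 < 0, so by Sylvester's criterion Q is negative definite.
⟨·,·⟩ is an inner product exactly when A is positive definite.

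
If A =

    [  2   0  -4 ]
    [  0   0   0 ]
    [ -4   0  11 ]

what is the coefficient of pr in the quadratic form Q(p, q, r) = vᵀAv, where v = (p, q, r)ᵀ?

-8

The coefficient of pr is A[1,3] + A[3,1] = 2·(-4) = -8.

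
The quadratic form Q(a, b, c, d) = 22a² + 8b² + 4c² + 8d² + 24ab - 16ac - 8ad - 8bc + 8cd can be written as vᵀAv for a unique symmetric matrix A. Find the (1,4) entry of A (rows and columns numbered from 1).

-4

The coefficient of a·d in Q is -8. For a symmetric A this equals A[1,4] + A[4,1] = 2·A[1,4].
So A[1,4] = -8/2 = -4.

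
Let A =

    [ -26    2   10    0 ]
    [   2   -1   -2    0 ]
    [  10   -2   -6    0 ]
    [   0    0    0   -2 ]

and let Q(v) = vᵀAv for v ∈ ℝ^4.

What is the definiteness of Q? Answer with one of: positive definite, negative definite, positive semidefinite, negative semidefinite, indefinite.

Applying the same elementary operations to the rows and columns of A produces a congruent diagonal matrix with entries -26, -11/13, -4/11, -2.
Counting signs: 4 negative.
Hence Q is negative definite.

negative definite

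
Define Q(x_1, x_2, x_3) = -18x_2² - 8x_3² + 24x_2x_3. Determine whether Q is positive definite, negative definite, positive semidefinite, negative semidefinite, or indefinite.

negative semidefinite

The associated matrix is A = [[0, 0, 0], [0, -18, 12], [0, 12, -8]].
Row-reducing A symmetrically gives the diagonal entries 0, -18, 0.
That gives 1 negative, 2 zero pivots.
Hence Q is negative semidefinite.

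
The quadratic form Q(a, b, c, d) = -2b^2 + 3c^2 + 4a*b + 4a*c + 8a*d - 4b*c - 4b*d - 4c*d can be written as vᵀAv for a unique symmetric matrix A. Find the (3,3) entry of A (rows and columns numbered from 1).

The coefficient of c^2 in Q is 3, and that is exactly A[3,3].

3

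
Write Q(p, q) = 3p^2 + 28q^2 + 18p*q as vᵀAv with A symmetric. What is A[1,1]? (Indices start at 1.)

The coefficient of p^2 in Q is 3, and that is exactly A[1,1].

3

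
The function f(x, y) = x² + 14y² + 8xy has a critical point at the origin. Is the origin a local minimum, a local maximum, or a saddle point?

saddle point

The Hessian at the origin is H = [[2, 8], [8, 28]].
det H = 2·28 − (8)² = -8 < 0, so H is indefinite.
Therefore the origin is a saddle point.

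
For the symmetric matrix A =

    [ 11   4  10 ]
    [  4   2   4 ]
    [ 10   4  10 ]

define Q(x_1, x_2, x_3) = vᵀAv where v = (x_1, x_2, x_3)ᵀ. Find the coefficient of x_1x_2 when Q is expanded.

The coefficient of x_1x_2 is A[1,2] + A[2,1] = 2·4 = 8.

8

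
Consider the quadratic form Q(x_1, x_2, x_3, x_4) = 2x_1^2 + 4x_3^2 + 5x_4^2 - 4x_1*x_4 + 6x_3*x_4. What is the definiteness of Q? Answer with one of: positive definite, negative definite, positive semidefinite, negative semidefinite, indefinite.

The associated matrix is A = [[2, 0, 0, -2], [0, 0, 0, 0], [0, 0, 4, 3], [-2, 0, 3, 5]].
Row-reducing A symmetrically gives the diagonal entries 2, 0, 4, 3/4.
That gives 3 positive, 1 zero pivots.
Hence Q is positive semidefinite.

positive semidefinite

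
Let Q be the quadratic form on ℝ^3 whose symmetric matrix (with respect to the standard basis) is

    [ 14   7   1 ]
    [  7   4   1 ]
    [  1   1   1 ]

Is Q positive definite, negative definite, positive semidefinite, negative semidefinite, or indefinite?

Leading principal minors: Δ_1 = 14, Δ_2 = 7, Δ_3 = 3.
All leading principal minors are positive, so by Sylvester's criterion Q is positive definite.

positive definite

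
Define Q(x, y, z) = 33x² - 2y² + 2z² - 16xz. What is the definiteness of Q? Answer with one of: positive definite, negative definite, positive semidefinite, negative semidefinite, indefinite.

The symmetric matrix is A = [[33, 0, -8], [0, -2, 0], [-8, 0, 2]].
Row-reducing A symmetrically gives the diagonal entries 33, -2, 2/33.
Counting signs: 2 positive, 1 negative.
Hence Q is indefinite.

indefinite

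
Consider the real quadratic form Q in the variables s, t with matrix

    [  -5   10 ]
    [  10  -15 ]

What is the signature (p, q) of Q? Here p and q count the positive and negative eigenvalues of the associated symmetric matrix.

Row-reducing A symmetrically gives the diagonal entries -5, 5.
So there are 1 positive, 1 negative pivots.

(1, 1)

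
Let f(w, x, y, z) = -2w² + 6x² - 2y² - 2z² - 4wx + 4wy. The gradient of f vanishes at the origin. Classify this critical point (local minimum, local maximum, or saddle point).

The Hessian at the origin is H = [[-4, -4, 4, 0], [-4, 12, 0, 0], [4, 0, -4, 0], [0, 0, 0, -4]].
An LDLᵀ factorisation of H has diagonal entries -4, 16, -1, -4.
That gives 1 positive, 3 negative pivots.
H is indefinite, so the origin is a saddle point.

saddle point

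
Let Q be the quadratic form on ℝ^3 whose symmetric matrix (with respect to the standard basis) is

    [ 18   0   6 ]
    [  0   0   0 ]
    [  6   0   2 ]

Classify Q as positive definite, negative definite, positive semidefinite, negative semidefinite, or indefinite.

Symmetric row and column elimination reduces A to a congruent diagonal form with pivots 18, 0, 0.
That gives 1 positive, 2 zero pivots.
Hence Q is positive semidefinite.

positive semidefinite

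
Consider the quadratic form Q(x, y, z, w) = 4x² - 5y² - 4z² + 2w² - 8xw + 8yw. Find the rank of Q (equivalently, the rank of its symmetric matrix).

4

Write A = [[4, 0, 0, -4], [0, -5, 0, 4], [0, 0, -4, 0], [-4, 4, 0, 2]].
Congruent diagonalization of A (simultaneous row and column reduction) yields pivots 4, -5, -4, 6/5.
Counting signs: 2 positive, 2 negative.
The rank is the number of nonzero pivots: 4.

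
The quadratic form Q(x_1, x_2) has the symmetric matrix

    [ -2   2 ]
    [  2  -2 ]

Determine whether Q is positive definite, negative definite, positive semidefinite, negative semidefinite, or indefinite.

Applying the same elementary operations to the rows and columns of A produces a congruent diagonal matrix with entries -2, 0.
That gives 1 negative, 1 zero pivots.
Hence Q is negative semidefinite.

negative semidefinite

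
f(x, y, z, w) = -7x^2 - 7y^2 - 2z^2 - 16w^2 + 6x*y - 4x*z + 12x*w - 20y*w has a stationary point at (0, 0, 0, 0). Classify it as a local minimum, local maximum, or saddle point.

local maximum

The Hessian at the origin is H = [[-14, 6, -4, 12], [6, -14, 0, -20], [-4, 0, -4, 0], [12, -20, 0, -32]].
Congruent diagonalization of H (simultaneous row and column reduction) yields pivots -14, -80/7, -13/5, -24/13.
That gives 4 negative pivots.
H is negative definite, so the origin is a strict local maximum.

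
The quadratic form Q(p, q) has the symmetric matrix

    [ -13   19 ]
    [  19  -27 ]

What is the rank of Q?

Row-reducing A symmetrically gives the diagonal entries -13, 10/13.
That gives 1 positive, 1 negative pivots.
The rank is the number of nonzero pivots: 2.

2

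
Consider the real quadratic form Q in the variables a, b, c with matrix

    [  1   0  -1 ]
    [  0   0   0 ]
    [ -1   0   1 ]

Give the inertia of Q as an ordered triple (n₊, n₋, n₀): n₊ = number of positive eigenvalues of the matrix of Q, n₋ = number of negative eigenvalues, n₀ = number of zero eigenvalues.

(1, 0, 2)

Applying the same elementary operations to the rows and columns of A produces a congruent diagonal matrix with entries 1, 0, 0.
Counting signs: 1 positive, 2 zero.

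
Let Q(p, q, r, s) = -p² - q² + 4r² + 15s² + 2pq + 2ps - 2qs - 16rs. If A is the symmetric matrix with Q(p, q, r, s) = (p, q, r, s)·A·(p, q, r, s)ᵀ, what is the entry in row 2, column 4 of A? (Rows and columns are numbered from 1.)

The coefficient of q·s in Q is -2. For a symmetric A this equals A[2,4] + A[4,2] = 2·A[2,4].
So A[2,4] = -2/2 = -1.

-1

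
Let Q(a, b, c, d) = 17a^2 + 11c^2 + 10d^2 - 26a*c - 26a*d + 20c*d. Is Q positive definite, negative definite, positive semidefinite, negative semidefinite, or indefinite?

Write A = [[17, 0, -13, -13], [0, 0, 0, 0], [-13, 0, 11, 10], [-13, 0, 10, 10]].
Row-reducing A symmetrically gives the diagonal entries 17, 0, 18/17, 1/18.
That gives 3 positive, 1 zero pivots.
Hence Q is positive semidefinite.

positive semidefinite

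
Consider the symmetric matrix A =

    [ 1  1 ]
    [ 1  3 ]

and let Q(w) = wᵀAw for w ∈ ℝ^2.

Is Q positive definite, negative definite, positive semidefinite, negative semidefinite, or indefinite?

For the 2×2 matrix [[1, 1], [1, 3]]: det = 1·3 − (1)² = 2, trace = 4.
det > 0 so both eigenvalues share the sign of the trace; trace = 4 > 0 ⇒ both positive.

positive definite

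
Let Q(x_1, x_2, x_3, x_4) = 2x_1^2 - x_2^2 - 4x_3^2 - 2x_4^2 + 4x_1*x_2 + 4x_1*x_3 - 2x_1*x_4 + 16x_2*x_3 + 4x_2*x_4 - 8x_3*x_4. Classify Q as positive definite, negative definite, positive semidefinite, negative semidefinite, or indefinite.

indefinite

Write A = [[2, 2, 2, -1], [2, -1, 8, 2], [2, 8, -4, -4], [-1, 2, -4, -2]].
Symmetric row and column elimination reduces A to a congruent diagonal form with pivots 2, -3, 6, -1.
So there are 2 positive, 2 negative pivots.
Hence Q is indefinite.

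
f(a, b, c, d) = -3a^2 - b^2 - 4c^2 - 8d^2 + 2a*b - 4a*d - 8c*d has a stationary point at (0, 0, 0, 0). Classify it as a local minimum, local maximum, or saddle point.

The Hessian at the origin is H = [[-6, 2, 0, -4], [2, -2, 0, 0], [0, 0, -8, -8], [-4, 0, -8, -16]].
Applying the same elementary operations to the rows and columns of H produces a congruent diagonal matrix with entries -6, -4/3, -8, -4.
So there are 4 negative pivots.
H is negative definite, so the origin is a strict local maximum.

local maximum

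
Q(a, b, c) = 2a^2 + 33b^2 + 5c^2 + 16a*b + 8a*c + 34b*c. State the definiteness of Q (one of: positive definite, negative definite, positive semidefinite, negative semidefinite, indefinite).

Write A = [[2, 8, 4], [8, 33, 17], [4, 17, 5]].
Applying the same elementary operations to the rows and columns of A produces a congruent diagonal matrix with entries 2, 1, -4.
Counting signs: 2 positive, 1 negative.
Hence Q is indefinite.

indefinite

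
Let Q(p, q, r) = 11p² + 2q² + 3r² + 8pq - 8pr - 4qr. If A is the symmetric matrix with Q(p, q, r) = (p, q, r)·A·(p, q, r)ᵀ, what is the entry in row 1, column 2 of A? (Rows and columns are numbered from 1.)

4

The coefficient of p·q in Q is 8. For a symmetric A this equals A[1,2] + A[2,1] = 2·A[1,2].
So A[1,2] = 8/2 = 4.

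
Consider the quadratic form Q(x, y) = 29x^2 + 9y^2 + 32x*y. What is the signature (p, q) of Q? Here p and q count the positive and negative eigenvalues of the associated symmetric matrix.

(2, 0)

The associated matrix is A = [[29, 16], [16, 9]].
An LDLᵀ factorisation of A has diagonal entries 29, 5/29.
Counting signs: 2 positive.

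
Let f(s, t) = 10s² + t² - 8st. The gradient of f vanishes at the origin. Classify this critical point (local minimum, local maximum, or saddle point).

saddle point

The Hessian at the origin is H = [[20, -8], [-8, 2]].
det H = 20·2 − (-8)² = -24 < 0, so H is indefinite.
Therefore the origin is a saddle point.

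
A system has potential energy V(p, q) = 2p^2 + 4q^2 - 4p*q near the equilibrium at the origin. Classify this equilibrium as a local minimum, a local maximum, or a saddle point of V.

local minimum

The Hessian at the origin is H = [[4, -4], [-4, 8]].
det H = 4·8 − (-4)² = 16 > 0 and H[1,1] = 4 > 0, so H is positive definite.
Therefore the origin is a local minimum.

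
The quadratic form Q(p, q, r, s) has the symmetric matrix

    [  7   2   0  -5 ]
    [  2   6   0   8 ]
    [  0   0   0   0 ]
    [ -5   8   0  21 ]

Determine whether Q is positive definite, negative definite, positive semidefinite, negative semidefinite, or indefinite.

positive semidefinite

Symmetric row and column elimination reduces A to a congruent diagonal form with pivots 7, 38/7, 0, 20/19.
Counting signs: 3 positive, 1 zero.
Hence Q is positive semidefinite.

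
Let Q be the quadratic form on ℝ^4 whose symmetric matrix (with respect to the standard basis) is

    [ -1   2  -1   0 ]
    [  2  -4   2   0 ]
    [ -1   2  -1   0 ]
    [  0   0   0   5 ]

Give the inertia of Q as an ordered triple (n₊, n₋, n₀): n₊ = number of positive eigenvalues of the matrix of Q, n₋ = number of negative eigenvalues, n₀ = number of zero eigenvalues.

(1, 1, 2)

Symmetric row and column elimination reduces A to a congruent diagonal form with pivots -1, 0, 0, 5.
That gives 1 positive, 1 negative, 2 zero pivots.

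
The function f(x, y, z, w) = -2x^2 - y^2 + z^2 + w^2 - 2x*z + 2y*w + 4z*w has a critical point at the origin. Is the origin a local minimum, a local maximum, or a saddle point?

The Hessian at the origin is H = [[-4, 0, -2, 0], [0, -2, 0, 2], [-2, 0, 2, 4], [0, 2, 4, 2]].
Congruent diagonalization of H (simultaneous row and column reduction) yields pivots -4, -2, 3, -4/3.
Counting signs: 1 positive, 3 negative.
H is indefinite, so the origin is a saddle point.

saddle point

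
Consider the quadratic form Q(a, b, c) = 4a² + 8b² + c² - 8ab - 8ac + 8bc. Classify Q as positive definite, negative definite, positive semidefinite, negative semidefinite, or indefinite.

indefinite

Write A = [[4, -4, -4], [-4, 8, 4], [-4, 4, 1]].
An LDLᵀ factorisation of A has diagonal entries 4, 4, -3.
That gives 2 positive, 1 negative pivots.
Hence Q is indefinite.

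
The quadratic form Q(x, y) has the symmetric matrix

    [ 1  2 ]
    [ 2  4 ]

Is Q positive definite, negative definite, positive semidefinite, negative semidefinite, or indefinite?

Congruent diagonalization of A (simultaneous row and column reduction) yields pivots 1, 0.
That gives 1 positive, 1 zero pivots.
Hence Q is positive semidefinite.

positive semidefinite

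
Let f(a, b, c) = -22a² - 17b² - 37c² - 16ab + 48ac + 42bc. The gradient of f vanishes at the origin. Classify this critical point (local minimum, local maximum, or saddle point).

local maximum

The Hessian at the origin is H = [[-44, -16, 48], [-16, -34, 42], [48, 42, -74]].
An LDLᵀ factorisation of H has diagonal entries -44, -310/11, -8/31.
Counting signs: 3 negative.
H is negative definite, so the origin is a strict local maximum.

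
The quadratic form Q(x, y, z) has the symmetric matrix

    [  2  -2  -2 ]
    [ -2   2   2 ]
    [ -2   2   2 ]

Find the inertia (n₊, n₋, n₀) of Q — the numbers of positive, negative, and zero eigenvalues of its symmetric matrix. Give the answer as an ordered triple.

Row-reducing A symmetrically gives the diagonal entries 2, 0, 0.
That gives 1 positive, 2 zero pivots.

(1, 0, 2)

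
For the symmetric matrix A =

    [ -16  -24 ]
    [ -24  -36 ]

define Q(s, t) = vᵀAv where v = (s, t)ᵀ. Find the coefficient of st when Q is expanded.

The coefficient of st is A[1,2] + A[2,1] = 2·(-24) = -48.

-48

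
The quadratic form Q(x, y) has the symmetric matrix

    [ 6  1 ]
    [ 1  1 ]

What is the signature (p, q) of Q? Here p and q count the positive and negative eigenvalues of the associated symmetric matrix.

(2, 0)

An LDLᵀ factorisation of A has diagonal entries 6, 5/6.
So there are 2 positive pivots.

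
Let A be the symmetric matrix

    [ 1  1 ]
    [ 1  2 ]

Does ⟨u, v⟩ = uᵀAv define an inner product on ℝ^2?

yes

Applying the same elementary operations to the rows and columns of A produces a congruent diagonal matrix with entries 1, 1.
So there are 2 positive pivots.
Hence Q is positive definite.
⟨·,·⟩ is an inner product exactly when A is positive definite.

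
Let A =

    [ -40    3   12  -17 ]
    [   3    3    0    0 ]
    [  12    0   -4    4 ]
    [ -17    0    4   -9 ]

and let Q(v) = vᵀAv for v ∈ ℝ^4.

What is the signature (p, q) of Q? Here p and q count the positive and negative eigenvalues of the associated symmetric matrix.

(1, 3)

An LDLᵀ factorisation of A has diagonal entries -40, 129/40, -28/43, -10/7.
That gives 1 positive, 3 negative pivots.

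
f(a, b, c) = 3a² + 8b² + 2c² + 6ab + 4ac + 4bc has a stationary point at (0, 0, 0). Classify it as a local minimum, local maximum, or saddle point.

The Hessian at the origin is H = [[6, 6, 4], [6, 16, 4], [4, 4, 4]].
Congruent diagonalization of H (simultaneous row and column reduction) yields pivots 6, 10, 4/3.
So there are 3 positive pivots.
H is positive definite, so the origin is a strict local minimum.

local minimum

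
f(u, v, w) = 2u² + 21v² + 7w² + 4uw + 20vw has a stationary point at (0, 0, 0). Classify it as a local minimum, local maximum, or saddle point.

The Hessian at the origin is H = [[4, 0, 4], [0, 42, 20], [4, 20, 14]].
An LDLᵀ factorisation of H has diagonal entries 4, 42, 10/21.
That gives 3 positive pivots.
H is positive definite, so the origin is a strict local minimum.

local minimum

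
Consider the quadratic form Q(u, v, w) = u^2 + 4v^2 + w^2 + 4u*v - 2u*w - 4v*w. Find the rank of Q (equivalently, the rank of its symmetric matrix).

The associated matrix is A = [[1, 2, -1], [2, 4, -2], [-1, -2, 1]].
Row-reducing A symmetrically gives the diagonal entries 1, 0, 0.
That gives 1 positive, 2 zero pivots.
The rank is the number of nonzero pivots: 1.

1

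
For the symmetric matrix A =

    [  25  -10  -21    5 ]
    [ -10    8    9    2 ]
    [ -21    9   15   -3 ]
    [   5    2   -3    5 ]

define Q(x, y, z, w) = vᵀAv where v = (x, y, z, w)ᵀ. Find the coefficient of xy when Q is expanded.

The coefficient of xy is A[1,2] + A[2,1] = 2·(-10) = -20.

-20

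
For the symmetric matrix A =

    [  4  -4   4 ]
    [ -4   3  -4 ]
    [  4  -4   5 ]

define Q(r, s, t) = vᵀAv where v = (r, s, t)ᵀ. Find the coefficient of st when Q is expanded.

-8

The coefficient of st is A[2,3] + A[3,2] = 2·(-4) = -8.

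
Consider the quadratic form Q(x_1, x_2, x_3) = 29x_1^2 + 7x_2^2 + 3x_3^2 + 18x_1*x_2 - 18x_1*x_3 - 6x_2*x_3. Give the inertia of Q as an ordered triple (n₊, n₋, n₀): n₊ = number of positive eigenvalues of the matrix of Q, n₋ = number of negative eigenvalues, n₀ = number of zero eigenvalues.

Write A = [[29, 9, -9], [9, 7, -3], [-9, -3, 3]].
Congruent diagonalization of A (simultaneous row and column reduction) yields pivots 29, 122/29, 12/61.
That gives 3 positive pivots.

(3, 0, 0)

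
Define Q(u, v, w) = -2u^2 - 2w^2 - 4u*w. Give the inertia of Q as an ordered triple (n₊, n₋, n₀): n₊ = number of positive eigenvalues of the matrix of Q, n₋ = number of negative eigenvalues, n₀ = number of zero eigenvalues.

The associated matrix is A = [[-2, 0, -2], [0, 0, 0], [-2, 0, -2]].
Symmetric row and column elimination reduces A to a congruent diagonal form with pivots -2, 0, 0.
So there are 1 negative, 2 zero pivots.

(0, 1, 2)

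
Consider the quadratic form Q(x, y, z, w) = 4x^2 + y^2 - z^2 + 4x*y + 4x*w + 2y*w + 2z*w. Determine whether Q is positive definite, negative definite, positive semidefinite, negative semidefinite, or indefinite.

indefinite

The associated matrix is A = [[4, 2, 0, 2], [2, 1, 0, 1], [0, 0, -1, 1], [2, 1, 1, 0]].
Row-reducing A symmetrically gives the diagonal entries 4, 0, -1, 0.
That gives 1 positive, 1 negative, 2 zero pivots.
Hence Q is indefinite.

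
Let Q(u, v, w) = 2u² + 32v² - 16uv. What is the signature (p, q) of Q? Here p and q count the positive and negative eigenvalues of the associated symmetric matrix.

(1, 0)

The symmetric matrix is A = [[2, -8, 0], [-8, 32, 0], [0, 0, 0]].
Row-reducing A symmetrically gives the diagonal entries 2, 0, 0.
That gives 1 positive, 2 zero pivots.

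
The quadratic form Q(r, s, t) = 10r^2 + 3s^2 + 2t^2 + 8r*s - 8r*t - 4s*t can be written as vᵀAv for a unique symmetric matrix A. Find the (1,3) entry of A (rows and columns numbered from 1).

-4

The coefficient of r·t in Q is -8. For a symmetric A this equals A[1,3] + A[3,1] = 2·A[1,3].
So A[1,3] = -8/2 = -4.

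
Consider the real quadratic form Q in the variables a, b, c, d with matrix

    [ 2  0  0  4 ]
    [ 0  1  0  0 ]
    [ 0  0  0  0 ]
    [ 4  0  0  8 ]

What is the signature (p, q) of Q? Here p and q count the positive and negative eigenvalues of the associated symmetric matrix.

(2, 0)

Row-reducing A symmetrically gives the diagonal entries 2, 1, 0, 0.
That gives 2 positive, 2 zero pivots.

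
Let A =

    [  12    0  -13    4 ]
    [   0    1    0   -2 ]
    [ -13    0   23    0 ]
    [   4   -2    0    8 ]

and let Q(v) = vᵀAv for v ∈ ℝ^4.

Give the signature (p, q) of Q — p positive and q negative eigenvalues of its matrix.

(4, 0)

Symmetric row and column elimination reduces A to a congruent diagonal form with pivots 12, 1, 107/12, 60/107.
So there are 4 positive pivots.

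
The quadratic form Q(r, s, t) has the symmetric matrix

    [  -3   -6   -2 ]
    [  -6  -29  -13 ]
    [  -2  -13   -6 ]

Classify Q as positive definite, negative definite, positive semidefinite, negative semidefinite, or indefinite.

indefinite

An LDLᵀ factorisation of A has diagonal entries -3, -17, 5/51.
That gives 1 positive, 2 negative pivots.
Hence Q is indefinite.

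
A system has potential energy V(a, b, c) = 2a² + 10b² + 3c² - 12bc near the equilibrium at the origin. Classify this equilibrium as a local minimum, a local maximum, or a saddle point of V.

The Hessian at the origin is H = [[4, 0, 0], [0, 20, -12], [0, -12, 6]].
Congruent diagonalization of H (simultaneous row and column reduction) yields pivots 4, 20, -6/5.
That gives 2 positive, 1 negative pivots.
H is indefinite, so the origin is a saddle point.

saddle point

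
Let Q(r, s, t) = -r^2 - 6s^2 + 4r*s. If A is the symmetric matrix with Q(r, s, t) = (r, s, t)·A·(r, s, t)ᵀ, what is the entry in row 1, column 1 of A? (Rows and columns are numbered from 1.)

The coefficient of r^2 in Q is -1, and that is exactly A[1,1].

-1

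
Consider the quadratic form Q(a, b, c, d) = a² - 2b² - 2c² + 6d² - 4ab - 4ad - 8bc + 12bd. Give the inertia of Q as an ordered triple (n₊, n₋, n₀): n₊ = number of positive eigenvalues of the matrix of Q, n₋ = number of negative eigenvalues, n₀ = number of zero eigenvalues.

(2, 1, 1)

The symmetric matrix is A = [[1, -2, 0, -2], [-2, -2, -4, 6], [0, -4, -2, 0], [-2, 6, 0, 6]].
Row-reducing A symmetrically gives the diagonal entries 1, -6, 2/3, 0.
So there are 2 positive, 1 negative, 1 zero pivots.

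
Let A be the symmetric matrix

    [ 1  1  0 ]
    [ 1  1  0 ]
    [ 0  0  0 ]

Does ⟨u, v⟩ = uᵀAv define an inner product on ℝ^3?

Row-reducing A symmetrically gives the diagonal entries 1, 0, 0.
That gives 1 positive, 2 zero pivots.
Hence Q is positive semidefinite.
⟨·,·⟩ is an inner product exactly when A is positive definite.

no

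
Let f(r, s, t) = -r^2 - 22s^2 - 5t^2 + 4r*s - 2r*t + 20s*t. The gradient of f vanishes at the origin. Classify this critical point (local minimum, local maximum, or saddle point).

The Hessian at the origin is H = [[-2, 4, -2], [4, -44, 20], [-2, 20, -10]].
An LDLᵀ factorisation of H has diagonal entries -2, -36, -8/9.
So there are 3 negative pivots.
H is negative definite, so the origin is a strict local maximum.

local maximum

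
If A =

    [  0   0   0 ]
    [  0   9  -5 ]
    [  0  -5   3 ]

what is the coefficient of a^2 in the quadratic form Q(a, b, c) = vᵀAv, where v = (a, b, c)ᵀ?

0

The coefficient of a^2 is the diagonal entry A[1,1] = 0.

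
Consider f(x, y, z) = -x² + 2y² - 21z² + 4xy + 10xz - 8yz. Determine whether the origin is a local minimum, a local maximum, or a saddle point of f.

The Hessian at the origin is H = [[-2, 4, 10], [4, 4, -8], [10, -8, -42]].
Symmetric row and column elimination reduces H to a congruent diagonal form with pivots -2, 12, -4.
Counting signs: 1 positive, 2 negative.
H is indefinite, so the origin is a saddle point.

saddle point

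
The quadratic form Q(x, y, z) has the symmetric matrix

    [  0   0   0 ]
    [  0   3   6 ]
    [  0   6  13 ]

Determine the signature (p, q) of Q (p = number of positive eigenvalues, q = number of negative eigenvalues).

Congruent diagonalization of A (simultaneous row and column reduction) yields pivots 0, 3, 1.
So there are 2 positive, 1 zero pivots.

(2, 0)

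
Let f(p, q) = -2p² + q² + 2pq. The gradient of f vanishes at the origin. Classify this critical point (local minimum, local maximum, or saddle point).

The Hessian at the origin is H = [[-4, 2], [2, 2]].
det H = -4·2 − (2)² = -12 < 0, so H is indefinite.
Therefore the origin is a saddle point.

saddle point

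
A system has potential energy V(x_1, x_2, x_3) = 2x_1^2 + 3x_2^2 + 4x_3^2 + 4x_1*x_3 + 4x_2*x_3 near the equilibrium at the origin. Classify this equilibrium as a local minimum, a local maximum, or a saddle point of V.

The Hessian at the origin is H = [[4, 0, 4], [0, 6, 4], [4, 4, 8]].
Symmetric row and column elimination reduces H to a congruent diagonal form with pivots 4, 6, 4/3.
Counting signs: 3 positive.
H is positive definite, so the origin is a strict local minimum.

local minimum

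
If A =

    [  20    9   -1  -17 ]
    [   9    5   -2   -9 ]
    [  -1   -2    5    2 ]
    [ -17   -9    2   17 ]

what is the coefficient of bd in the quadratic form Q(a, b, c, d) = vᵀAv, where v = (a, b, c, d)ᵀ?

-18

The coefficient of bd is A[2,4] + A[4,2] = 2·(-9) = -18.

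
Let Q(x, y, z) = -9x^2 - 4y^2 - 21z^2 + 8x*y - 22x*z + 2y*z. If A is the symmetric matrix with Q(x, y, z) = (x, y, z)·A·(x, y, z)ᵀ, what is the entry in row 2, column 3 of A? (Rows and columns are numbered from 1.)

1

The coefficient of y·z in Q is 2. For a symmetric A this equals A[2,3] + A[3,2] = 2·A[2,3].
So A[2,3] = 2/2 = 1.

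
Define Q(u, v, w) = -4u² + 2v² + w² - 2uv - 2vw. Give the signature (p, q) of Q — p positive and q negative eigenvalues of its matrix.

The symmetric matrix is A = [[-4, -1, 0], [-1, 2, -1], [0, -1, 1]].
Symmetric row and column elimination reduces A to a congruent diagonal form with pivots -4, 9/4, 5/9.
Counting signs: 2 positive, 1 negative.

(2, 1)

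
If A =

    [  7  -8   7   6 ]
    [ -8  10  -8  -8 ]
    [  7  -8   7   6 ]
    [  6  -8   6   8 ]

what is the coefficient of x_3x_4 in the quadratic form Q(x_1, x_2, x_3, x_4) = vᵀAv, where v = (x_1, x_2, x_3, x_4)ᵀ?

12

The coefficient of x_3x_4 is A[3,4] + A[4,3] = 2·6 = 12.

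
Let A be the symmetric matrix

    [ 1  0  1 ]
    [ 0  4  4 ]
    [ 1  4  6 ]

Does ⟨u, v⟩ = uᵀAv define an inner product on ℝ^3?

yes

Leading principal minors: Δ_1 = 1, Δ_2 = 4, Δ_3 = 4.
All leading principal minors are positive, so by Sylvester's criterion Q is positive definite.
⟨·,·⟩ is an inner product exactly when A is positive definite.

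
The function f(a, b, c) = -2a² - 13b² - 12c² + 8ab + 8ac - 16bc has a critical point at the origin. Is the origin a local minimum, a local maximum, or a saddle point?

local maximum

The Hessian at the origin is H = [[-4, 8, 8], [8, -26, -16], [8, -16, -24]].
An LDLᵀ factorisation of H has diagonal entries -4, -10, -8.
So there are 3 negative pivots.
H is negative definite, so the origin is a strict local maximum.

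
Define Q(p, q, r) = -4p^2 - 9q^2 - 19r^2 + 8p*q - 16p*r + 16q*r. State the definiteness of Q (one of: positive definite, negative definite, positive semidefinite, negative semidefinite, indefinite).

negative definite

The symmetric matrix of Q is A = [[-4, 4, -8], [4, -9, 8], [-8, 8, -19]].
Leading principal minors: Δ_1 = -4, Δ_2 = 20, Δ_3 = -60.
The signs alternate starting with Δ_1 < 0, so by Sylvester's criterion Q is negative definite.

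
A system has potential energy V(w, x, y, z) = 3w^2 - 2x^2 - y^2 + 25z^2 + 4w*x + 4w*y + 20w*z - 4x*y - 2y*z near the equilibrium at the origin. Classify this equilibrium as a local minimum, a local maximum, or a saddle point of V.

saddle point

The Hessian at the origin is H = [[6, 4, 4, 20], [4, -4, -4, 0], [4, -4, -2, -2], [20, 0, -2, 50]].
Symmetric row and column elimination reduces H to a congruent diagonal form with pivots 6, -20/3, 2, 8.
That gives 3 positive, 1 negative pivots.
H is indefinite, so the origin is a saddle point.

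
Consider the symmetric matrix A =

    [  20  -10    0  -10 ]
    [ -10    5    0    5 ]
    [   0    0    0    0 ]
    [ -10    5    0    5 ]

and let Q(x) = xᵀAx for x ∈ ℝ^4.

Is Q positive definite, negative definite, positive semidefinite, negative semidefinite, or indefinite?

Congruent diagonalization of A (simultaneous row and column reduction) yields pivots 20, 0, 0, 0.
That gives 1 positive, 3 zero pivots.
Hence Q is positive semidefinite.

positive semidefinite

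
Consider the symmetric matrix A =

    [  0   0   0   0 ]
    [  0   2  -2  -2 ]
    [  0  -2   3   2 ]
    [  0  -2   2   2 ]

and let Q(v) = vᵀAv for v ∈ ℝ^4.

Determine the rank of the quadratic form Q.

Applying the same elementary operations to the rows and columns of A produces a congruent diagonal matrix with entries 0, 2, 1, 0.
So there are 2 positive, 2 zero pivots.
The rank is the number of nonzero pivots: 2.

2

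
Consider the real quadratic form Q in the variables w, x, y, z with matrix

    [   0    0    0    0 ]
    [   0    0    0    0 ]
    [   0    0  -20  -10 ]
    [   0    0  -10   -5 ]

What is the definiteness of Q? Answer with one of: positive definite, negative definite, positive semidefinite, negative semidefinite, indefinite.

negative semidefinite

Applying the same elementary operations to the rows and columns of A produces a congruent diagonal matrix with entries 0, 0, -20, 0.
That gives 1 negative, 3 zero pivots.
Hence Q is negative semidefinite.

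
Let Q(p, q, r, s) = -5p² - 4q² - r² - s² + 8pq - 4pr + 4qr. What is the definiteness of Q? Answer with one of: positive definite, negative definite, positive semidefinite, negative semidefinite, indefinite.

negative semidefinite

The symmetric matrix is A = [[-5, 4, -2, 0], [4, -4, 2, 0], [-2, 2, -1, 0], [0, 0, 0, -1]].
Applying the same elementary operations to the rows and columns of A produces a congruent diagonal matrix with entries -5, -4/5, 0, -1.
Counting signs: 3 negative, 1 zero.
Hence Q is negative semidefinite.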